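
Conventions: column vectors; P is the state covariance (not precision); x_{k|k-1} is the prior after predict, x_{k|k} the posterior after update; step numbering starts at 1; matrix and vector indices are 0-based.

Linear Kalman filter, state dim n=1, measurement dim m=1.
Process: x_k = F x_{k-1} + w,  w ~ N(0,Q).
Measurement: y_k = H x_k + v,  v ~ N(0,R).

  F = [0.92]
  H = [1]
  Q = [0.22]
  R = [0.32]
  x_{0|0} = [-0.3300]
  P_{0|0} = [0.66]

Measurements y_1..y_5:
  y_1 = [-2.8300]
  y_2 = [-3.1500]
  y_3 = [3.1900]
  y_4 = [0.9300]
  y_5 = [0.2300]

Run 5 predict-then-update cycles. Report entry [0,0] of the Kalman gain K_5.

K[0,0] = 0.5325

step 1: x^-=[-0.3036]  P^-=[0.7786]  S=[1.0986]  K=[0.7087]  nu=[-2.5264]  x^+=[-2.0941]  P^+=[0.2268]
step 2: x^-=[-1.9266]  P^-=[0.4120]  S=[0.7320]  K=[0.5628]  nu=[-1.2234]  x^+=[-2.6151]  P^+=[0.1801]
step 3: x^-=[-2.4059]  P^-=[0.3724]  S=[0.6924]  K=[0.5379]  nu=[5.5959]  x^+=[0.6039]  P^+=[0.1721]
step 4: x^-=[0.5556]  P^-=[0.3657]  S=[0.6857]  K=[0.5333]  nu=[0.3744]  x^+=[0.7553]  P^+=[0.1707]
step 5: x^-=[0.6949]  P^-=[0.3644]  S=[0.6844]  K=[0.5325]  nu=[-0.4649]  x^+=[0.4473]  P^+=[0.1704]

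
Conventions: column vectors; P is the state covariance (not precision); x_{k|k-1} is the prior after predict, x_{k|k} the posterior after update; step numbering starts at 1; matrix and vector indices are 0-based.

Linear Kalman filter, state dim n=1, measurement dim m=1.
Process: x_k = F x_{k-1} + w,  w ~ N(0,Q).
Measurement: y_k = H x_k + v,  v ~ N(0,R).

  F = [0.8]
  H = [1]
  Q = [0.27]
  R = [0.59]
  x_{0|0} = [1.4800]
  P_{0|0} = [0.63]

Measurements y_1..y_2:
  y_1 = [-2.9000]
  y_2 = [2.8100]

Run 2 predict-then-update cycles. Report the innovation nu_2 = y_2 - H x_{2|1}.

innov = [3.6040]

step 1: x^-=[1.1840]  P^-=[0.6732]  S=[1.2632]  K=[0.5329]  nu=[-4.0840]  x^+=[-0.9925]  P^+=[0.3144]
step 2: x^-=[-0.7940]  P^-=[0.4712]  S=[1.0612]  K=[0.4440]  nu=[3.6040]  x^+=[0.8063]  P^+=[0.2620]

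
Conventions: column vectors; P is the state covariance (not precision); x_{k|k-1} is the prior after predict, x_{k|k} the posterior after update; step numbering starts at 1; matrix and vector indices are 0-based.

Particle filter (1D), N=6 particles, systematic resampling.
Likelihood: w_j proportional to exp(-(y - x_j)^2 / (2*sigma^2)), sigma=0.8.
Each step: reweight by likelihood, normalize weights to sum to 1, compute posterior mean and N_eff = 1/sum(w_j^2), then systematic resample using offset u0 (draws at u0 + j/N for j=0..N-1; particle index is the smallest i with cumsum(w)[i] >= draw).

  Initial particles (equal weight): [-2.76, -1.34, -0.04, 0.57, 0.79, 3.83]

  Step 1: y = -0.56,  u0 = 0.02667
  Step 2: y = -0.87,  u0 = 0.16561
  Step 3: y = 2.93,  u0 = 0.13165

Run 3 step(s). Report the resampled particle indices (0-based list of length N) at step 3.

step 1: w=[0.0110, 0.3013, 0.3923, 0.1787, 0.1167, 0.0000]  mean=-0.2558  Neff=3.4443  idx=[1, 1, 2, 2, 2, 3]
step 2: w=[0.2317, 0.2317, 0.1607, 0.1607, 0.1607, 0.0545]  mean=-0.6091  Neff=5.3246  idx=[0, 1, 2, 3, 4, 5]
step 3: w=[0.0000, 0.0000, 0.0638, 0.0638, 0.0638, 0.8086]  mean=0.4531  Neff=1.5014  idx=[4, 5, 5, 5, 5, 5]

resampled_idx = [4, 5, 5, 5, 5, 5]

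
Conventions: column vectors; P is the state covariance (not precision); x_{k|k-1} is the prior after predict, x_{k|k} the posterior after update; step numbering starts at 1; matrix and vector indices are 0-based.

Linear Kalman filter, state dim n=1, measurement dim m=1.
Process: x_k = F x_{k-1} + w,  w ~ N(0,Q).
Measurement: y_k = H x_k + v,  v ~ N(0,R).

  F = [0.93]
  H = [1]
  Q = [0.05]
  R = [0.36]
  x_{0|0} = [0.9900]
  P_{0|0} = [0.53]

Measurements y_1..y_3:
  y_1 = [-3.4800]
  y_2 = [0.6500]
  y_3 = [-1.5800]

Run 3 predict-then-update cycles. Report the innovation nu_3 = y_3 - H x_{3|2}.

innov = [-0.9467]

step 1: x^-=[0.9207]  P^-=[0.5084]  S=[0.8684]  K=[0.5854]  nu=[-4.4007]  x^+=[-1.6557]  P^+=[0.2108]
step 2: x^-=[-1.5398]  P^-=[0.2323]  S=[0.5923]  K=[0.3922]  nu=[2.1898]  x^+=[-0.6810]  P^+=[0.1412]
step 3: x^-=[-0.6333]  P^-=[0.1721]  S=[0.5321]  K=[0.3235]  nu=[-0.9467]  x^+=[-0.9395]  P^+=[0.1164]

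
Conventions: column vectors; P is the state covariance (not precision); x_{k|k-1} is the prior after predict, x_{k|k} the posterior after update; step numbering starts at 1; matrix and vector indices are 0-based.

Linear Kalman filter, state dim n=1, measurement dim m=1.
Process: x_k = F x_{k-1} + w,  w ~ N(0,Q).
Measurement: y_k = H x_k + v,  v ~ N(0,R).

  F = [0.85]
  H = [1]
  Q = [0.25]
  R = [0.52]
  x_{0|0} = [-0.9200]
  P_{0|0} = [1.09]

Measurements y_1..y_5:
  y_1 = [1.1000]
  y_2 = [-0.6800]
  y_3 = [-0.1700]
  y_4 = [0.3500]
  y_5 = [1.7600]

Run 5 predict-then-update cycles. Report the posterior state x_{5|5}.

x_post = [0.8278]

step 1: x^-=[-0.7820]  P^-=[1.0375]  S=[1.5575]  K=[0.6661]  nu=[1.8820]  x^+=[0.4717]  P^+=[0.3464]
step 2: x^-=[0.4009]  P^-=[0.5003]  S=[1.0203]  K=[0.4903]  nu=[-1.0809]  x^+=[-0.1291]  P^+=[0.2550]
step 3: x^-=[-0.1097]  P^-=[0.4342]  S=[0.9542]  K=[0.4551]  nu=[-0.0603]  x^+=[-0.1372]  P^+=[0.2366]
step 4: x^-=[-0.1166]  P^-=[0.4210]  S=[0.9410]  K=[0.4474]  nu=[0.4666]  x^+=[0.0922]  P^+=[0.2326]
step 5: x^-=[0.0783]  P^-=[0.4181]  S=[0.9381]  K=[0.4457]  nu=[1.6817]  x^+=[0.8278]  P^+=[0.2318]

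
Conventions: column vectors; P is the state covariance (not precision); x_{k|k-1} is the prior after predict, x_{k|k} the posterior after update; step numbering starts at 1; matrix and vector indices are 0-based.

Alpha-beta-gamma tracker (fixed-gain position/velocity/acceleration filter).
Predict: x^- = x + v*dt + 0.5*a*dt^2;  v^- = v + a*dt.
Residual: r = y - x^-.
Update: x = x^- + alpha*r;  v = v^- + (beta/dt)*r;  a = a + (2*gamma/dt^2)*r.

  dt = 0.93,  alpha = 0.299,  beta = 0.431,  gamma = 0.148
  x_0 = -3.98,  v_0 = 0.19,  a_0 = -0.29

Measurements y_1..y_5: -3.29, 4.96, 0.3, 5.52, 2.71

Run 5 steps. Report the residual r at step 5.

step 1: x_pred=-3.9287  r=0.6387  x^+=-3.7377  v^+=0.2163  a^+=-0.0714
step 2: x_pred=-3.5675  r=8.5275  x^+=-1.0177  v^+=4.1019  a^+=2.8470
step 3: x_pred=4.0282  r=-3.7282  x^+=2.9134  v^+=5.0218  a^+=1.5711
step 4: x_pred=8.2631  r=-2.7431  x^+=7.4429  v^+=5.2116  a^+=0.6323
step 5: x_pred=12.5632  r=-9.8532  x^+=9.6171  v^+=1.2333  a^+=-2.7398

resid = -9.8532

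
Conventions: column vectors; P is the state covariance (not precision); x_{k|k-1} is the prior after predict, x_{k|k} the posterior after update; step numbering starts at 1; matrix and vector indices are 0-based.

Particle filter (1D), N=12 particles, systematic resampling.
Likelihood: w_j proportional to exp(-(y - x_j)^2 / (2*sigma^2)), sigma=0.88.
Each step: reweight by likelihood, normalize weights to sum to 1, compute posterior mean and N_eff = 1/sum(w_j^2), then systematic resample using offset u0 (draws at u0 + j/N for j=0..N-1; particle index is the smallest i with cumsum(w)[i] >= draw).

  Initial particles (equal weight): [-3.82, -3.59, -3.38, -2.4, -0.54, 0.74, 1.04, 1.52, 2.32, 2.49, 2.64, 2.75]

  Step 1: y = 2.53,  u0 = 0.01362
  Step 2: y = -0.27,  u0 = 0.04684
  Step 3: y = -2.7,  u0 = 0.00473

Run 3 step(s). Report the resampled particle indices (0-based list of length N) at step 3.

resampled_idx = [0, 0, 1, 1, 2, 2, 3, 4, 4, 5, 5, 6]

step 1: w=[0.0000, 0.0000, 0.0000, 0.0000, 0.0005, 0.0262, 0.0495, 0.1074, 0.2018, 0.2074, 0.2060, 0.2012]  mean=2.3156  Neff=5.5152  idx=[5, 7, 7, 8, 8, 9, 9, 10, 10, 10, 11, 11]
step 2: w=[0.6240, 0.1523, 0.1523, 0.0159, 0.0159, 0.0088, 0.0088, 0.0051, 0.0051, 0.0051, 0.0033, 0.0033]  mean=1.1010  Neff=2.2905  idx=[0, 0, 0, 0, 0, 0, 0, 1, 1, 2, 2, 5]
step 3: w=[0.1412, 0.1412, 0.1412, 0.1412, 0.1412, 0.1412, 0.1412, 0.0030, 0.0030, 0.0030, 0.0030, 0.0000]  mean=0.7493  Neff=7.1682  idx=[0, 0, 1, 1, 2, 2, 3, 4, 4, 5, 5, 6]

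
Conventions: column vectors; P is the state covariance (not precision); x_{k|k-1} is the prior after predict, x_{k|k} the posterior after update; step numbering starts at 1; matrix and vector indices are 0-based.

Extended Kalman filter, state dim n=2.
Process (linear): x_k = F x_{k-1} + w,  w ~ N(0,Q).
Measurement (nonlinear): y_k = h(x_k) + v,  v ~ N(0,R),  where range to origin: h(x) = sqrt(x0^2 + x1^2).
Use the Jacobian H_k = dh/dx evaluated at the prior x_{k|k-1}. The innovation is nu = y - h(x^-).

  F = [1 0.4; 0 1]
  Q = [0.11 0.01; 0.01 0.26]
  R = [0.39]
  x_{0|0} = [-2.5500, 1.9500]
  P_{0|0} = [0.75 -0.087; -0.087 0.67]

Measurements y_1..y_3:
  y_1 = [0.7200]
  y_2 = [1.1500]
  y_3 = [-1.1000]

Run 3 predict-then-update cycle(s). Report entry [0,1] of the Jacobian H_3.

step 1: x^-=[-1.7700, 1.9500]  P^-=[0.8976 0.1910; 0.1910 0.9300]  H_jac=[-0.6721 0.7405]  S=[1.1153]  K=[-0.4141; 0.5024]  nu=[-1.9135]  x^+=[-0.9776, 0.9887]  P^+=[0.7063 0.4230; 0.4230 0.6486]
step 2: x^-=[-0.5821, 0.9887]  P^-=[1.2585 0.6924; 0.6924 0.9086]  H_jac=[-0.5073 0.8618]  S=[0.7832]  K=[-0.0533; 0.5512]  nu=[0.0026]  x^+=[-0.5822, 0.9902]  P^+=[1.2563 0.7154; 0.7154 0.6706]
step 3: x^-=[-0.1861, 0.9902]  P^-=[2.0459 0.9937; 0.9937 0.9306]  H_jac=[-0.1847 0.9828]  S=[0.9979]  K=[0.5999; 0.7326]  nu=[-2.1075]  x^+=[-1.4505, -0.5538]  P^+=[1.6868 0.5551; 0.5551 0.3951]

H_jac[0,1] = 0.9828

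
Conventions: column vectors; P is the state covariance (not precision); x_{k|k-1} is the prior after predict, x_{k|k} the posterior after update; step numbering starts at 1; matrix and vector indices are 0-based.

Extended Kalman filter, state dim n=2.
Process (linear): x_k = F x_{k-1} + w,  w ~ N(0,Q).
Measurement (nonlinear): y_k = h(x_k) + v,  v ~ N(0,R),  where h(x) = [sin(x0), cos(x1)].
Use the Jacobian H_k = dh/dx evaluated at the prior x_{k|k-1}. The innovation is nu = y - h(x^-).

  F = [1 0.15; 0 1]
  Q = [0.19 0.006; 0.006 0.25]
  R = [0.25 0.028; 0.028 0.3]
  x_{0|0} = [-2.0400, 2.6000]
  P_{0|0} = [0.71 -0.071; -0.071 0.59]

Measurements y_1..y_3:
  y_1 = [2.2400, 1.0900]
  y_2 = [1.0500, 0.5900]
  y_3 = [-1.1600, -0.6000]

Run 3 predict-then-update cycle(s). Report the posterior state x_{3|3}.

step 1: x^-=[-1.6500, 2.6000]  P^-=[0.8920 0.0235; 0.0235 0.8400]  H_jac=[-0.0791 0.0000; 0.0000 -0.5155]  S=[0.2556 0.0290; 0.0290 0.5232]  K=[-0.2752 -0.0079; 0.0870 -0.8324]  nu=[3.2369, 1.9469]  x^+=[-2.5563, 1.2611]  P^+=[0.8725 0.0196; 0.0196 0.4797]
step 2: x^-=[-2.3671, 1.2611]  P^-=[1.0791 0.0975; 0.0975 0.7297]  H_jac=[-0.7148 0.0000; 0.0000 -0.9524]  S=[0.8014 0.0944; 0.0944 0.9619]  K=[-0.9623 -0.0021; -0.0019 -0.7223]  nu=[1.7493, 0.2852]  x^+=[-4.0511, 1.0517]  P^+=[0.3366 0.0290; 0.0290 0.2276]
step 3: x^-=[-3.8934, 1.0517]  P^-=[0.5405 0.0691; 0.0691 0.4776]  H_jac=[-0.7305 0.0000; 0.0000 -0.8683]  S=[0.5384 0.0718; 0.0718 0.6601]  K=[-0.7318 -0.0113; -0.0101 -0.6271]  nu=[-1.8429, -1.0961]  x^+=[-2.5324, 1.7577]  P^+=[0.2509 0.0275; 0.0275 0.2170]

x_post = [-2.5324, 1.7577]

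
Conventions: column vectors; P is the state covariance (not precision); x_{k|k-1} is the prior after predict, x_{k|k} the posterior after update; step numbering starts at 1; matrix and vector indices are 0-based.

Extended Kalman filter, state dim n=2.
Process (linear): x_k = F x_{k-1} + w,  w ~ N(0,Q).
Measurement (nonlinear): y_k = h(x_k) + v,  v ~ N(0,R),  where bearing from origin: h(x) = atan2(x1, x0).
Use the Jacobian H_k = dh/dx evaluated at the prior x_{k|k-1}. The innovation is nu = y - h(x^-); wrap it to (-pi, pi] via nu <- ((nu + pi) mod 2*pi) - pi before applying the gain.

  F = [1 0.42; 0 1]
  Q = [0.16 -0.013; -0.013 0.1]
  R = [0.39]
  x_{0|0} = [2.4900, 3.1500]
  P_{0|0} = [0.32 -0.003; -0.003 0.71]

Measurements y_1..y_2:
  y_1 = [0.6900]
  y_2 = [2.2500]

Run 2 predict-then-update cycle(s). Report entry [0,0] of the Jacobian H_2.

H_jac[0,0] = -0.0868

step 1: x^-=[3.8130, 3.1500]  P^-=[0.6027 0.2822; 0.2822 0.8100]  H_jac=[-0.1288 0.1559]  S=[0.4083]  K=[-0.0823; 0.2202]  nu=[-0.0005]  x^+=[3.8130, 3.1499]  P^+=[0.6000 0.2896; 0.2896 0.7902]
step 2: x^-=[5.1360, 3.1499]  P^-=[1.1426 0.6085; 0.6085 0.8902]  H_jac=[-0.0868 0.1415]  S=[0.4015]  K=[-0.0325; 0.1822]  nu=[1.6999]  x^+=[5.0807, 3.4596]  P^+=[1.1422 0.6109; 0.6109 0.8769]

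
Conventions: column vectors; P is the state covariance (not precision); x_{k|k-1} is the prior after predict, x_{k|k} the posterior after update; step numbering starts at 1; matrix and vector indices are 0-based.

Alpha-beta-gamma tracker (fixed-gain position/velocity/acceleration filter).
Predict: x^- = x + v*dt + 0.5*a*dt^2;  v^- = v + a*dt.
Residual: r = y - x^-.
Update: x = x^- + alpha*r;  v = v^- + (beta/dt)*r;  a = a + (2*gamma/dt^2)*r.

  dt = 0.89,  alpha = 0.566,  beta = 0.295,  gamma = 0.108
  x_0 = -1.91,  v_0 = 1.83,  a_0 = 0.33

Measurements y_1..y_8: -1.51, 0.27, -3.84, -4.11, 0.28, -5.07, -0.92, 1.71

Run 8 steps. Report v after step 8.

step 1: x_pred=-0.1506  r=-1.3594  x^+=-0.9200  v^+=1.6731  a^+=-0.0407
step 2: x_pred=0.5529  r=-0.2829  x^+=0.3928  v^+=1.5431  a^+=-0.1179
step 3: x_pred=1.7195  r=-5.5595  x^+=-1.4272  v^+=-0.4045  a^+=-1.6339
step 4: x_pred=-2.4343  r=-1.6757  x^+=-3.3828  v^+=-2.4141  a^+=-2.0908
step 5: x_pred=-6.3594  r=6.6394  x^+=-2.6015  v^+=-2.0743  a^+=-0.2803
step 6: x_pred=-4.5586  r=-0.5114  x^+=-4.8481  v^+=-2.4932  a^+=-0.4198
step 7: x_pred=-7.2333  r=6.3133  x^+=-3.6600  v^+=-0.7742  a^+=1.3018
step 8: x_pred=-3.8335  r=5.5435  x^+=-0.6959  v^+=2.2218  a^+=2.8135

v_post = 2.2218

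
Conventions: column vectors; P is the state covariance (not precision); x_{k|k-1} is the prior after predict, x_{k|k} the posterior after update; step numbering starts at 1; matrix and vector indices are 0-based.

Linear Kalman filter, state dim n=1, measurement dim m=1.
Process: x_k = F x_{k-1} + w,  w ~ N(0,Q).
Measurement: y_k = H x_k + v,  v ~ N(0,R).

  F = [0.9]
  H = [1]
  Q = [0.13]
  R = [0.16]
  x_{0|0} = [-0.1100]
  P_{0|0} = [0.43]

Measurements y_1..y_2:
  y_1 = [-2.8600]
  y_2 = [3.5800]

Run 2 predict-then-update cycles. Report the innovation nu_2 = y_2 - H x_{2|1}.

step 1: x^-=[-0.0990]  P^-=[0.4783]  S=[0.6383]  K=[0.7493]  nu=[-2.7610]  x^+=[-2.1679]  P^+=[0.1199]
step 2: x^-=[-1.9511]  P^-=[0.2271]  S=[0.3871]  K=[0.5867]  nu=[5.5311]  x^+=[1.2939]  P^+=[0.0939]

innov = [5.5311]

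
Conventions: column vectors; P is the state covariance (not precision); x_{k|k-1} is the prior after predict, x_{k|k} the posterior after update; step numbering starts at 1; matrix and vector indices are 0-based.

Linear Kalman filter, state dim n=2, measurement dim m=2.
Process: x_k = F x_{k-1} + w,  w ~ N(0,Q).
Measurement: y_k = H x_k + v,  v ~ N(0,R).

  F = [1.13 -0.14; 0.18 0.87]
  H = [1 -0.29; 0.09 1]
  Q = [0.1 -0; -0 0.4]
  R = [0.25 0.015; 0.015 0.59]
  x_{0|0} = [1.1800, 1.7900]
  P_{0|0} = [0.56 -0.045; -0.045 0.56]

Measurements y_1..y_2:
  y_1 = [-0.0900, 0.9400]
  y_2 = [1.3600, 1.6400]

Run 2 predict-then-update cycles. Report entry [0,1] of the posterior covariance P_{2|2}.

P_post[0,1] = 0.0613

step 1: x^-=[1.0828, 1.7697]  P^-=[0.8403 0.0026; 0.0026 0.8279]  S=[1.1584 -0.1469; -0.1469 1.4252]  K=[0.7414 0.1313; -0.1331 0.5674]  nu=[-0.6596, -0.9272]  x^+=[0.4720, 1.3314]  P^+=[0.2076 0.0699; 0.0699 0.3265]
step 2: x^-=[0.3470, 1.2433]  P^-=[0.3494 0.0694; 0.0694 0.6757]  S=[0.6159 -0.0819; -0.0819 1.2810]  K=[0.5497 0.1139; -0.1358 0.5237]  nu=[1.3736, 0.3655]  x^+=[1.1436, 1.2482]  P^+=[0.1569 0.0613; 0.0613 0.3014]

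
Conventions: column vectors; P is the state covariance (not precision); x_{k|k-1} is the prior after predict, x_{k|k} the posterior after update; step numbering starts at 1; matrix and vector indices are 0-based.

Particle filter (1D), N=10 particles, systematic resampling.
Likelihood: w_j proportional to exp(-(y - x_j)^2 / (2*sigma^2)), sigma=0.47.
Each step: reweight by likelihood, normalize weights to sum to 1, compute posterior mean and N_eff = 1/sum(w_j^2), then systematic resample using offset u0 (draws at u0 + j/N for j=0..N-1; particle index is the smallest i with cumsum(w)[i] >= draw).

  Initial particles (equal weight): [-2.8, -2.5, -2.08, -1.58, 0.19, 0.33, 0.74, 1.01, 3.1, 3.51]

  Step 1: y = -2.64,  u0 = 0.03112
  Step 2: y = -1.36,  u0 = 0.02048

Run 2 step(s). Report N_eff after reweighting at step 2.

N_eff = 3.7006

step 1: w=[0.3820, 0.3872, 0.1990, 0.0318, 0.0000, 0.0000, 0.0000, 0.0000, 0.0000, 0.0000]  mean=-2.5017  Neff=2.9723  idx=[0, 0, 0, 0, 1, 1, 1, 1, 2, 2]
step 2: w=[0.0106, 0.0106, 0.0106, 0.0106, 0.0609, 0.0609, 0.0609, 0.0609, 0.3570, 0.3570]  mean=-2.2128  Neff=3.7006  idx=[1, 5, 6, 8, 8, 8, 8, 9, 9, 9]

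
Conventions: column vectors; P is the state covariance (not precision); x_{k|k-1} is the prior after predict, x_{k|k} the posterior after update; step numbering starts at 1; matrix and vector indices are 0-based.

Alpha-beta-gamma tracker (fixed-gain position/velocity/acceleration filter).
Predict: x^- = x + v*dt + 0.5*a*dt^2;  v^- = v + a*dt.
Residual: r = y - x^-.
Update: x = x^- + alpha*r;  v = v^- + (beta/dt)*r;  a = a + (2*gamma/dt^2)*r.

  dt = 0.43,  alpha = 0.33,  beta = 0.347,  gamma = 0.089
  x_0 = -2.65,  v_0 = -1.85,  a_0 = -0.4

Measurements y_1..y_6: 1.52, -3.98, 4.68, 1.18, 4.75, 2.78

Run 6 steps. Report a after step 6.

step 1: x_pred=-3.4825  r=5.0025  x^+=-1.8317  v^+=2.0149  a^+=4.4158
step 2: x_pred=-0.5570  r=-3.4230  x^+=-1.6866  v^+=1.1514  a^+=1.1206
step 3: x_pred=-1.0879  r=5.7679  x^+=0.8155  v^+=6.2878  a^+=6.6732
step 4: x_pred=4.1362  r=-2.9562  x^+=3.1607  v^+=6.7717  a^+=3.8273
step 5: x_pred=6.4263  r=-1.6763  x^+=5.8731  v^+=7.0647  a^+=2.2136
step 6: x_pred=9.1156  r=-6.3356  x^+=7.0249  v^+=2.9038  a^+=-3.8856

a_post = -3.8856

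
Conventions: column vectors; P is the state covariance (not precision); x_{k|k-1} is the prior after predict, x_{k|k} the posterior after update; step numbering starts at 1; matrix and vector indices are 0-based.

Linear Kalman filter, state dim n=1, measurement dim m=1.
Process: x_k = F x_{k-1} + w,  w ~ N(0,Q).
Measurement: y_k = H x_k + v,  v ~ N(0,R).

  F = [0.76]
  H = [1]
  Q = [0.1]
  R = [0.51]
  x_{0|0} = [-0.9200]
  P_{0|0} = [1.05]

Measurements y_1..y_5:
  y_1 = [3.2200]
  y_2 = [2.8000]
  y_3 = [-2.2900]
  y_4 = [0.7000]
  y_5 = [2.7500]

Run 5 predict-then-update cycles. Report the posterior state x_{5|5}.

step 1: x^-=[-0.6992]  P^-=[0.7065]  S=[1.2165]  K=[0.5808]  nu=[3.9192]  x^+=[1.5769]  P^+=[0.2962]
step 2: x^-=[1.1984]  P^-=[0.2711]  S=[0.7811]  K=[0.3471]  nu=[1.6016]  x^+=[1.7543]  P^+=[0.1770]
step 3: x^-=[1.3332]  P^-=[0.2022]  S=[0.7122]  K=[0.2839]  nu=[-3.6232]  x^+=[0.3045]  P^+=[0.1448]
step 4: x^-=[0.2314]  P^-=[0.1836]  S=[0.6936]  K=[0.2648]  nu=[0.4686]  x^+=[0.3555]  P^+=[0.1350]
step 5: x^-=[0.2701]  P^-=[0.1780]  S=[0.6880]  K=[0.2587]  nu=[2.4799]  x^+=[0.9117]  P^+=[0.1319]

x_post = [0.9117]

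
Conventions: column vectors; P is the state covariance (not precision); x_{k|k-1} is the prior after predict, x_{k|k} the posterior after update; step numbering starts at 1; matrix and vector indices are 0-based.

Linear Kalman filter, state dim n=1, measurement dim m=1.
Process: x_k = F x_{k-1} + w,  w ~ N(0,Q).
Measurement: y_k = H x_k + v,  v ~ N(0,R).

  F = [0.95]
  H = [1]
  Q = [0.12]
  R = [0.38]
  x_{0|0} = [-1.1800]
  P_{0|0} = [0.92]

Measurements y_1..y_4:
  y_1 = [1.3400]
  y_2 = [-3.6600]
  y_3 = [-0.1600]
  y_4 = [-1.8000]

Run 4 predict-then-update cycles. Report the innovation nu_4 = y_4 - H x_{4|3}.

innov = [-0.9724]

step 1: x^-=[-1.1210]  P^-=[0.9503]  S=[1.3303]  K=[0.7144]  nu=[2.4610]  x^+=[0.6370]  P^+=[0.2715]
step 2: x^-=[0.6052]  P^-=[0.3650]  S=[0.7450]  K=[0.4899]  nu=[-4.2652]  x^+=[-1.4844]  P^+=[0.1862]
step 3: x^-=[-1.4102]  P^-=[0.2880]  S=[0.6680]  K=[0.4312]  nu=[1.2502]  x^+=[-0.8712]  P^+=[0.1638]
step 4: x^-=[-0.8276]  P^-=[0.2679]  S=[0.6479]  K=[0.4135]  nu=[-0.9724]  x^+=[-1.2297]  P^+=[0.1571]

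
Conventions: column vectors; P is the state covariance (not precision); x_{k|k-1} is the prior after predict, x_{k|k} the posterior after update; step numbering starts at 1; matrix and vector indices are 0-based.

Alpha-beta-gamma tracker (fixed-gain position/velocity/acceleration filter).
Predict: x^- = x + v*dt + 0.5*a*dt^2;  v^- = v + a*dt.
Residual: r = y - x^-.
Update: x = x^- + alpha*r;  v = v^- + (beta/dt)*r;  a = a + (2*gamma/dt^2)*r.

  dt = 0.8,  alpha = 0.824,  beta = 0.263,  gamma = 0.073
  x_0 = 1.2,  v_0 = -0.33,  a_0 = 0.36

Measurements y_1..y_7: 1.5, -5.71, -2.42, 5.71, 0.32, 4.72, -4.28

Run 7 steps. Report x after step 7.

step 1: x_pred=1.0512  r=0.4488  x^+=1.4210  v^+=0.1055  a^+=0.4624
step 2: x_pred=1.6534  r=-7.3634  x^+=-4.4140  v^+=-1.9453  a^+=-1.2174
step 3: x_pred=-6.3598  r=3.9398  x^+=-3.1134  v^+=-1.6240  a^+=-0.3186
step 4: x_pred=-4.5145  r=10.2245  x^+=3.9105  v^+=1.4825  a^+=2.0139
step 5: x_pred=5.7409  r=-5.4209  x^+=1.2741  v^+=1.3114  a^+=0.7772
step 6: x_pred=2.5719  r=2.1481  x^+=4.3419  v^+=2.6394  a^+=1.2672
step 7: x_pred=6.8590  r=-11.1390  x^+=-2.3195  v^+=-0.0088  a^+=-1.2738

x_post = -2.3195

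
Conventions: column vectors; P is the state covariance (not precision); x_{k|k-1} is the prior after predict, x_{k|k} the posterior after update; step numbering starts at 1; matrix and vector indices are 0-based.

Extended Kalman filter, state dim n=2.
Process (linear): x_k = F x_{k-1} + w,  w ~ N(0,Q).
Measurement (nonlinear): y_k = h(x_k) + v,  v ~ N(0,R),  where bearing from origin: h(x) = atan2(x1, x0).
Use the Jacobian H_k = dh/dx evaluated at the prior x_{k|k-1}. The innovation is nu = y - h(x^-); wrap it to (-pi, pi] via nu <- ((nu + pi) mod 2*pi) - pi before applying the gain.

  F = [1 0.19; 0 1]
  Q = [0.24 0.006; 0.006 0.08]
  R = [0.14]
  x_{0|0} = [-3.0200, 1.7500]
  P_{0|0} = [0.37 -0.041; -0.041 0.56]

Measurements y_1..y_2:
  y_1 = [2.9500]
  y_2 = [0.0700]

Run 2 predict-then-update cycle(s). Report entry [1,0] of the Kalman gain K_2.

step 1: x^-=[-2.6875, 1.7500]  P^-=[0.6146 0.0714; 0.0714 0.6400]  H_jac=[-0.1701 -0.2613]  S=[0.2078]  K=[-0.5929; -0.8631]  nu=[0.3856]  x^+=[-2.9161, 1.4172]  P^+=[0.5416 -0.0350; -0.0350 0.4852]
step 2: x^-=[-2.6469, 1.4172]  P^-=[0.7858 0.0632; 0.0632 0.5652]  H_jac=[-0.1572 -0.2936]  S=[0.2140]  K=[-0.6641; -0.8220]  nu=[-2.5800]  x^+=[-0.9336, 3.5379]  P^+=[0.6914 -0.0536; -0.0536 0.4206]

K[1,0] = -0.8220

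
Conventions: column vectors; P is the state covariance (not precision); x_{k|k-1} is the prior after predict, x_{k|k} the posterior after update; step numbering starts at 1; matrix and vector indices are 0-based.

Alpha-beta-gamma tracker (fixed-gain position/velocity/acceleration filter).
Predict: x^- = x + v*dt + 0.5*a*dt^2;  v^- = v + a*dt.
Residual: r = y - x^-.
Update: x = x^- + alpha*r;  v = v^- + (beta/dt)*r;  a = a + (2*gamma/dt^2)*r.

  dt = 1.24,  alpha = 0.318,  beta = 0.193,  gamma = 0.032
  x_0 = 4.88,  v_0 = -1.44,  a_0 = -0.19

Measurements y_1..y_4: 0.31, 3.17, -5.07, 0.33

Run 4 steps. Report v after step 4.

step 1: x_pred=2.9483  r=-2.6383  x^+=2.1093  v^+=-2.0862  a^+=-0.2998
step 2: x_pred=-0.7081  r=3.8781  x^+=0.5251  v^+=-1.8544  a^+=-0.1384
step 3: x_pred=-1.8807  r=-3.1893  x^+=-2.8949  v^+=-2.5224  a^+=-0.2711
step 4: x_pred=-6.2312  r=6.5612  x^+=-4.1447  v^+=-1.8374  a^+=0.0020

v_post = -1.8374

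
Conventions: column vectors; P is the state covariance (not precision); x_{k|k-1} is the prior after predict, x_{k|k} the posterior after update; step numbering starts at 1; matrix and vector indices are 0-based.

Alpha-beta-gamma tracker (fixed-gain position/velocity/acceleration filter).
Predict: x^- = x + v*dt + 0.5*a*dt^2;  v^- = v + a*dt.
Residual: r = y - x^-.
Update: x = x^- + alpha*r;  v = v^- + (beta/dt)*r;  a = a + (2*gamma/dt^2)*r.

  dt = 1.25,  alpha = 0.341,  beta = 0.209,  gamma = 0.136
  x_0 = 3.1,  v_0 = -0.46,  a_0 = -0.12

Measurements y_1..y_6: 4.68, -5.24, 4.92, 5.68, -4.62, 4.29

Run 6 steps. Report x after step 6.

step 1: x_pred=2.4312  r=2.2487  x^+=3.1981  v^+=-0.2340  a^+=0.2715
step 2: x_pred=3.1176  r=-8.3576  x^+=0.2677  v^+=-1.2921  a^+=-1.1834
step 3: x_pred=-2.2720  r=7.1920  x^+=0.1805  v^+=-1.5689  a^+=0.0685
step 4: x_pred=-1.7271  r=7.4071  x^+=0.7988  v^+=-0.2447  a^+=1.3580
step 5: x_pred=1.5537  r=-6.1737  x^+=-0.5515  v^+=0.4205  a^+=0.2832
step 6: x_pred=0.1954  r=4.0946  x^+=1.5916  v^+=1.4591  a^+=0.9960

x_post = 1.5916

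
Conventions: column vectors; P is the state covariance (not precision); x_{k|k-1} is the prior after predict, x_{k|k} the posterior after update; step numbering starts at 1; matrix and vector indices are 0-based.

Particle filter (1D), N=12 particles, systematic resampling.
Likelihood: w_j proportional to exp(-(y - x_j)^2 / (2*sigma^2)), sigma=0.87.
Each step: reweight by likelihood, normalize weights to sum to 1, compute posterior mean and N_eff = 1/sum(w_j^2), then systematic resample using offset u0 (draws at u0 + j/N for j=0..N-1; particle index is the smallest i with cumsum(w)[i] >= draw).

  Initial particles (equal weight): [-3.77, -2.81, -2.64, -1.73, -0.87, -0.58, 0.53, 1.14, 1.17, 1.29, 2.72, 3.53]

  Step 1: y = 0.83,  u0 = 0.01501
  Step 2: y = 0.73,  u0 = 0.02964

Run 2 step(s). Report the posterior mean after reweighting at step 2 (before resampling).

post_mean = 0.9497

step 1: w=[0.0000, 0.0000, 0.0001, 0.0031, 0.0352, 0.0639, 0.2238, 0.2229, 0.2201, 0.2065, 0.0224, 0.0019]  mean=0.8910  Neff=5.0839  idx=[4, 5, 6, 6, 7, 7, 7, 8, 8, 8, 9, 9]
step 2: w=[0.0196, 0.0342, 0.1036, 0.1036, 0.0952, 0.0952, 0.0952, 0.0936, 0.0936, 0.0936, 0.0864, 0.0864]  mean=0.9497  Neff=10.9435  idx=[1, 2, 3, 4, 5, 5, 6, 7, 8, 9, 10, 11]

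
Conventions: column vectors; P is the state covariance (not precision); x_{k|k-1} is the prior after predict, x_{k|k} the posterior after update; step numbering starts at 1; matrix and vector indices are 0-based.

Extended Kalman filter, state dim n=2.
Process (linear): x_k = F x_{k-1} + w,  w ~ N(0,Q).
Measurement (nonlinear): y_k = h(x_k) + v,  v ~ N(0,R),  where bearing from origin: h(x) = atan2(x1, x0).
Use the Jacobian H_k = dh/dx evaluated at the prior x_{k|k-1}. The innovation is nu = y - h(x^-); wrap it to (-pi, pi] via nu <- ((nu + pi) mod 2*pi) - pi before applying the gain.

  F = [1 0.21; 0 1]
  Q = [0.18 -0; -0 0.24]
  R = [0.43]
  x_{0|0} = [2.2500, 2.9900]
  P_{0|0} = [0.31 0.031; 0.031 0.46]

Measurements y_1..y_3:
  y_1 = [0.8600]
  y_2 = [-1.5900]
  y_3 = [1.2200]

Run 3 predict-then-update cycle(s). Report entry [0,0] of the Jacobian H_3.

H_jac[0,0] = -0.0987

step 1: x^-=[2.8779, 2.9900]  P^-=[0.5233 0.1276; 0.1276 0.7000]  H_jac=[-0.1736 0.1671]  S=[0.4579]  K=[-0.1518; 0.2071]  nu=[0.0555]  x^+=[2.8695, 3.0015]  P^+=[0.5127 0.1420; 0.1420 0.6804]
step 2: x^-=[3.4998, 3.0015]  P^-=[0.7824 0.2849; 0.2849 0.9204]  H_jac=[-0.1412 0.1646]  S=[0.4573]  K=[-0.1390; 0.2434]  nu=[-2.2989]  x^+=[3.8194, 2.4420]  P^+=[0.7736 0.3003; 0.3003 0.8933]
step 3: x^-=[4.3322, 2.4420]  P^-=[1.1191 0.4879; 0.4879 1.1333]  H_jac=[-0.0987 0.1752]  S=[0.4588]  K=[-0.0545; 0.3277]  nu=[0.7067]  x^+=[4.2936, 2.6735]  P^+=[1.1177 0.4961; 0.4961 1.0840]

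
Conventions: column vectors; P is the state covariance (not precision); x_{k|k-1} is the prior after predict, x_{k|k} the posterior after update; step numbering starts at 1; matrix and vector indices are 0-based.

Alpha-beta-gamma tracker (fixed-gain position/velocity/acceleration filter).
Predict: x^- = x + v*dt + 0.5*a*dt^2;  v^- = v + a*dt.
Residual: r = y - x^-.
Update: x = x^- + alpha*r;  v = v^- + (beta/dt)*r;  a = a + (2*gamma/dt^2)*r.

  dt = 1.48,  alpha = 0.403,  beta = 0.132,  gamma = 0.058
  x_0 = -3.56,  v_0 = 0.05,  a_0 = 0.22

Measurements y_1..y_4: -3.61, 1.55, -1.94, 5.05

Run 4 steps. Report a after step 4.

a_post = 0.4215

step 1: x_pred=-3.2451  r=-0.3649  x^+=-3.3921  v^+=0.3431  a^+=0.2007
step 2: x_pred=-2.6646  r=4.2146  x^+=-0.9661  v^+=1.0159  a^+=0.4239
step 3: x_pred=1.0017  r=-2.9417  x^+=-0.1838  v^+=1.3809  a^+=0.2681
step 4: x_pred=2.1535  r=2.8965  x^+=3.3208  v^+=2.0360  a^+=0.4215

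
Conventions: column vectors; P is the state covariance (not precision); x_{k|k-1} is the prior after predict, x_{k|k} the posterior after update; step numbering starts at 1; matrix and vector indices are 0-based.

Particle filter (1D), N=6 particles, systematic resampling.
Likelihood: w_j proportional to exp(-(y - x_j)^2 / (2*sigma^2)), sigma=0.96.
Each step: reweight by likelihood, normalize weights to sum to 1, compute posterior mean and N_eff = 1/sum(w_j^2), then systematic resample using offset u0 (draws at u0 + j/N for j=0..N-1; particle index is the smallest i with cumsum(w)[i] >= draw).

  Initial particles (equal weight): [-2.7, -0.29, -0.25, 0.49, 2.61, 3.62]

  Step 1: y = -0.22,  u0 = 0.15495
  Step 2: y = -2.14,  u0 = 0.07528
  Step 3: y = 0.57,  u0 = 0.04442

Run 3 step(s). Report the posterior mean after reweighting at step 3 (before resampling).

step 1: w=[0.0127, 0.3554, 0.3562, 0.2711, 0.0046, 0.0001]  mean=-0.0810  Neff=3.0600  idx=[1, 1, 2, 2, 3, 3]
step 2: w=[0.2413, 0.2413, 0.2225, 0.2225, 0.0362, 0.0362]  mean=-0.2157  Neff=4.5860  idx=[0, 1, 1, 2, 3, 3]
step 3: w=[0.1636, 0.1636, 0.1636, 0.1697, 0.1697, 0.1697]  mean=-0.2696  Neff=5.9980  idx=[0, 1, 2, 3, 4, 5]

post_mean = -0.2696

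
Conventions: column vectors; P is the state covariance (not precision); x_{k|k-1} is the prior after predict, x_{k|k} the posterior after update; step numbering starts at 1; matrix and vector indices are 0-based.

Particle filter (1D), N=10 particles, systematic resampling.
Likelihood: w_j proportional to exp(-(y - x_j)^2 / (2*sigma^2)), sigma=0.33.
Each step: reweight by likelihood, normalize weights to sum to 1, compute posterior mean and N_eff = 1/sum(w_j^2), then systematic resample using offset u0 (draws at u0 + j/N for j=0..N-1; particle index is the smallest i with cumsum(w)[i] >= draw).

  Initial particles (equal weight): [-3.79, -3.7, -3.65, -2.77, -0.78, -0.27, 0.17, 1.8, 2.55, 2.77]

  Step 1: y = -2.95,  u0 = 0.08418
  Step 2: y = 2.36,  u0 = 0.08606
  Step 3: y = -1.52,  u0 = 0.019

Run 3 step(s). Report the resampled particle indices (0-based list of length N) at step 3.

resampled_idx = [0, 1, 2, 3, 4, 5, 6, 7, 8, 9]

step 1: w=[0.0362, 0.0698, 0.0974, 0.7965, 0.0000, 0.0000, 0.0000, 0.0000, 0.0000, 0.0000]  mean=-2.9576  Neff=1.5382  idx=[1, 2, 3, 3, 3, 3, 3, 3, 3, 3]
step 2: w=[0.0000, 0.0000, 0.1250, 0.1250, 0.1250, 0.1250, 0.1250, 0.1250, 0.1250, 0.1250]  mean=-2.7700  Neff=8.0000  idx=[2, 3, 4, 5, 5, 6, 7, 8, 9, 9]
step 3: w=[0.1000, 0.1000, 0.1000, 0.1000, 0.1000, 0.1000, 0.1000, 0.1000, 0.1000, 0.1000]  mean=-2.7700  Neff=10.0000  idx=[0, 1, 2, 3, 4, 5, 6, 7, 8, 9]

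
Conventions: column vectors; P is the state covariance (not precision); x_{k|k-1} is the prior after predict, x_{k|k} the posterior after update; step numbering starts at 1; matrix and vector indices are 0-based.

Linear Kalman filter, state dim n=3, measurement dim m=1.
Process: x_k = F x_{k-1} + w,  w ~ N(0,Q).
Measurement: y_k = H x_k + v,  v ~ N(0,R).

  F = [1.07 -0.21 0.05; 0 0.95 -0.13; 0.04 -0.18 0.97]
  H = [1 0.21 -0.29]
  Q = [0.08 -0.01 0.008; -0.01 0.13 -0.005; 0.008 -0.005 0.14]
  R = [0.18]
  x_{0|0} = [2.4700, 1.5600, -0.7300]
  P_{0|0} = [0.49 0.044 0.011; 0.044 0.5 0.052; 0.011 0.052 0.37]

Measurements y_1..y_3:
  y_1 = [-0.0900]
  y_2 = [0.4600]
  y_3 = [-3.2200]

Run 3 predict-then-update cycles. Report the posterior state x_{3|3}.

x_post = [-2.7530, 2.4369, -1.5470]

step 1: x^-=[2.2788, 1.5769, -0.8901]  P^-=[0.6443 -0.0651 0.0574; -0.0651 0.5747 -0.0864; 0.0574 -0.0864 0.4872]  S=[0.8405]  K=[0.7305; 0.0960; -0.1214]  nu=[-2.9581]  x^+=[0.1180, 1.2930, -0.5309]  P^+=[0.1958 -0.1240 0.1319; -0.1240 0.5669 -0.0766; 0.1319 -0.0766 0.4748]
step 2: x^-=[-0.1718, 1.2974, -0.7430]  P^-=[0.4018 -0.2763 0.2392; -0.2763 0.6686 -0.2396; 0.2392 -0.2396 0.6442]  S=[0.4398]  K=[0.6238; -0.1510; 0.0048]  nu=[0.1439]  x^+=[-0.0820, 1.2756, -0.7423]  P^+=[0.2306 -0.2349 0.2379; -0.2349 0.6586 -0.2393; 0.2379 -0.2393 0.6442]
step 3: x^-=[-0.3928, 1.3084, -0.9529]  P^-=[0.5107 -0.4353 0.4195; -0.4353 0.7943 -0.4351; 0.4195 -0.4351 0.8732]  S=[0.4260]  K=[0.6986; -0.3341; 0.1759]  nu=[-3.3783]  x^+=[-2.7530, 2.4369, -1.5470]  P^+=[0.3028 -0.3359 0.3672; -0.3359 0.7468 -0.4101; 0.3672 -0.4101 0.8600]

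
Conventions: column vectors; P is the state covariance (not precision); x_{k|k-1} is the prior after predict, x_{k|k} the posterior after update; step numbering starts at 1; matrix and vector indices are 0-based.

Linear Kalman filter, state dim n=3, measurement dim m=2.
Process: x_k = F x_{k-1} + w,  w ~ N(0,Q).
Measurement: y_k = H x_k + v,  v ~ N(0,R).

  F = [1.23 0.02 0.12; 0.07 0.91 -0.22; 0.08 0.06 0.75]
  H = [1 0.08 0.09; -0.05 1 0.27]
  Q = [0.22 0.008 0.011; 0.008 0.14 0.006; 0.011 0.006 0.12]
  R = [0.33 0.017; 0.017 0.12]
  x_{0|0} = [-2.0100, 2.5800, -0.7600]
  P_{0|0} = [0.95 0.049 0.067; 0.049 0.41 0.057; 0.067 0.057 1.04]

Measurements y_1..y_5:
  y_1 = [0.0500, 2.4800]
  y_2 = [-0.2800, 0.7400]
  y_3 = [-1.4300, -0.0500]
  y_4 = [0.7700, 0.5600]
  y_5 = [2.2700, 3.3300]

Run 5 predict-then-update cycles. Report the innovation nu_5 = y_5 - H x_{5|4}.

step 1: x^-=[-2.5119, 2.3743, -0.5760]  P^-=[1.6949 0.1131 0.2660; 0.1131 0.5159 -0.0936; 0.2660 -0.0936 0.7262]  S=[2.0987 0.1640; 0.1640 0.6240]  K=[0.8278 -0.0570; 0.0090 0.7748; 0.1461 0.1044]  nu=[2.4238, 0.1356]  x^+=[-0.5133, 2.5012, -0.2076]  P^+=[0.2703 0.0199 0.0030; 0.0199 0.1388 -0.1656; 0.0030 -0.1656 0.6696]
step 2: x^-=[-0.6063, 2.2858, -0.0467]  P^-=[0.6397 0.0203 0.0986; 0.0203 0.3575 -0.2046; 0.0986 -0.2046 0.4845]  S=[0.9940 0.0490; 0.0490 0.3992]  K=[0.6563 -0.0430; -0.0065 0.7553; 0.1372 -0.2140]  nu=[0.1476, -1.5635]  x^+=[-0.4421, 1.1039, 0.3081]  P^+=[0.2136 0.0133 0.0126; 0.0133 0.1302 -0.1443; 0.0126 -0.1443 0.4504]
step 3: x^-=[-0.4848, 0.9058, 0.2620]  P^-=[0.5534 0.0133 0.0823; 0.0133 0.3297 -0.1551; 0.0823 -0.1551 0.3638]  S=[0.9032 0.0423; 0.0423 0.3903]  K=[0.6244 -0.0476; -0.0060 0.7364; 0.1216 -0.1695]  nu=[-1.0413, -1.0508]  x^+=[-1.0849, 0.1383, 0.3135]  P^+=[0.2030 0.0109 0.0153; 0.0109 0.1184 -0.1096; 0.0153 -0.1096 0.3410]
step 4: x^-=[-1.2940, -0.0191, 0.1566]  P^-=[0.5366 0.0154 0.0745; 0.0154 0.3003 -0.1146; 0.0745 -0.1146 0.3056]  S=[0.8852 0.0439; 0.0439 0.3785]  K=[0.6176 -0.0488; -0.0024 0.7100; 0.1102 -0.1075]  nu=[2.0514, 0.4721]  x^+=[-0.0502, 0.3112, 0.3319]  P^+=[0.2007 0.0105 0.0154; 0.0105 0.1097 -0.0890; 0.0154 -0.0890 0.2915]
step 5: x^-=[-0.0157, 0.2067, 0.2636]  P^-=[0.5326 0.0180 0.0703; 0.0180 0.2824 -0.0932; 0.0703 -0.0932 0.2796]  S=[0.8808 0.0460; 0.0460 0.3701]  K=[0.6160 -0.0485; 0.0004 0.6926; 0.1036 -0.0702]  nu=[2.2454, 3.0514]  x^+=[1.2195, 2.3210, 0.2821]  P^+=[0.2002 0.0106 0.0151; 0.0106 0.1049 -0.0785; 0.0151 -0.0785 0.2690]

innov = [2.2454, 3.0514]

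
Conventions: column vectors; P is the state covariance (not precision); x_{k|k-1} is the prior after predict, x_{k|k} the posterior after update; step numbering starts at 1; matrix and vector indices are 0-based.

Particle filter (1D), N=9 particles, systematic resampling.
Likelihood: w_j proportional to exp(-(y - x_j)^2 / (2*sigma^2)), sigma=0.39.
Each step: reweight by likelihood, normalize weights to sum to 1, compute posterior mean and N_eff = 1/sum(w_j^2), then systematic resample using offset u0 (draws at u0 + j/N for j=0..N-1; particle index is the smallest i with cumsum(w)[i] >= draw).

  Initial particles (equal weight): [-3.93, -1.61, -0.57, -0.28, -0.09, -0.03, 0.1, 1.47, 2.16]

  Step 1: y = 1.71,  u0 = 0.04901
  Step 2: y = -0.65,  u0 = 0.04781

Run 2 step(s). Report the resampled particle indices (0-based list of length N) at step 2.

step 1: w=[0.0000, 0.0000, 0.0000, 0.0000, 0.0000, 0.0000, 0.0001, 0.6168, 0.3830]  mean=1.7340  Neff=1.8971  idx=[7, 7, 7, 7, 7, 7, 8, 8, 8]
step 2: w=[0.1667, 0.1667, 0.1667, 0.1667, 0.1667, 0.1667, 0.0000, 0.0000, 0.0000]  mean=1.4700  Neff=6.0001  idx=[0, 0, 1, 2, 2, 3, 4, 4, 5]

resampled_idx = [0, 0, 1, 2, 2, 3, 4, 4, 5]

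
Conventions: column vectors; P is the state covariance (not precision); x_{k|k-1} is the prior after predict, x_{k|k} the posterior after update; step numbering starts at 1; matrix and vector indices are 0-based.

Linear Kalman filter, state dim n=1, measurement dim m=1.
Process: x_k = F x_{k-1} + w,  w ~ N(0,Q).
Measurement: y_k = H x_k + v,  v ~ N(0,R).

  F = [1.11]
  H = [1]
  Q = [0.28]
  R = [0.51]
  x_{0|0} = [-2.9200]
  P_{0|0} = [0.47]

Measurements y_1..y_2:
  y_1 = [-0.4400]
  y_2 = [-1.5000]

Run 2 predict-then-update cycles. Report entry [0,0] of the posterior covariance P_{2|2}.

P_post[0,0] = 0.2904

step 1: x^-=[-3.2412]  P^-=[0.8591]  S=[1.3691]  K=[0.6275]  nu=[2.8012]  x^+=[-1.4835]  P^+=[0.3200]
step 2: x^-=[-1.6467]  P^-=[0.6743]  S=[1.1843]  K=[0.5694]  nu=[0.1467]  x^+=[-1.5632]  P^+=[0.2904]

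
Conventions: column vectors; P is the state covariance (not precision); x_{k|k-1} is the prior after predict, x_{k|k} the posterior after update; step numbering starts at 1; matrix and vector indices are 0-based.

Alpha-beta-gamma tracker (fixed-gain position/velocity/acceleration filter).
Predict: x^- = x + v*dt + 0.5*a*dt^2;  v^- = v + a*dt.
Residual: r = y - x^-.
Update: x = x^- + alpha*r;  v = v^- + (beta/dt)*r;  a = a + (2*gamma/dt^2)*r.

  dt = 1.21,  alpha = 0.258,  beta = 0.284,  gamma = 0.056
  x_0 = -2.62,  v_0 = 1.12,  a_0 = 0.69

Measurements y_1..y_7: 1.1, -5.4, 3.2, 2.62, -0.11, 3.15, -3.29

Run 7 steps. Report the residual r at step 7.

step 1: x_pred=-0.7597  r=1.8597  x^+=-0.2799  v^+=2.3914  a^+=0.8323
step 2: x_pred=3.2229  r=-8.6229  x^+=0.9982  v^+=1.3745  a^+=0.1726
step 3: x_pred=2.7878  r=0.4122  x^+=2.8941  v^+=1.6802  a^+=0.2042
step 4: x_pred=5.0766  r=-2.4566  x^+=4.4428  v^+=1.3506  a^+=0.0162
step 5: x_pred=6.0889  r=-6.1989  x^+=4.4896  v^+=-0.0847  a^+=-0.4580
step 6: x_pred=4.0519  r=-0.9019  x^+=3.8192  v^+=-0.8505  a^+=-0.5270
step 7: x_pred=2.4043  r=-5.6943  x^+=0.9352  v^+=-2.8246  a^+=-0.9626

resid = -5.6943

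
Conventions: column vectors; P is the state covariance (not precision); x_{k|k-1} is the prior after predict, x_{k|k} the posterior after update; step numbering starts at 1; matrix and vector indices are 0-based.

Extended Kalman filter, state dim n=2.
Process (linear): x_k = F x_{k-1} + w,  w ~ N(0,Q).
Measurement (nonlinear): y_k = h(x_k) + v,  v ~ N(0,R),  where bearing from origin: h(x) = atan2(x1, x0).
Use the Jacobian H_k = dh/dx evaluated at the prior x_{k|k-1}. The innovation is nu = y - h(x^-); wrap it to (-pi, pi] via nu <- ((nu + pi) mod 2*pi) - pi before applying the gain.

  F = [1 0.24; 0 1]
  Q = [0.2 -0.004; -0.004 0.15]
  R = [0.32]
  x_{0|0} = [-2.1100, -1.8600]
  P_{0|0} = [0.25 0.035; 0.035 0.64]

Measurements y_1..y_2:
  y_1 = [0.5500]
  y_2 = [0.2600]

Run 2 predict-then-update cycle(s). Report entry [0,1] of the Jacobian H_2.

H_jac[0,1] = -0.1535

step 1: x^-=[-2.5564, -1.8600]  P^-=[0.5037 0.1846; 0.1846 0.7900]  H_jac=[0.1861 -0.2558]  S=[0.3716]  K=[0.1252; -0.4514]  nu=[3.0626]  x^+=[-2.1730, -3.2424]  P^+=[0.4978 0.2056; 0.2056 0.7143]
step 2: x^-=[-2.9512, -3.2424]  P^-=[0.8377 0.3730; 0.3730 0.8643]  H_jac=[0.1687 -0.1535]  S=[0.3449]  K=[0.2436; -0.2023]  nu=[2.5692]  x^+=[-2.3252, -3.7621]  P^+=[0.8172 0.3900; 0.3900 0.8502]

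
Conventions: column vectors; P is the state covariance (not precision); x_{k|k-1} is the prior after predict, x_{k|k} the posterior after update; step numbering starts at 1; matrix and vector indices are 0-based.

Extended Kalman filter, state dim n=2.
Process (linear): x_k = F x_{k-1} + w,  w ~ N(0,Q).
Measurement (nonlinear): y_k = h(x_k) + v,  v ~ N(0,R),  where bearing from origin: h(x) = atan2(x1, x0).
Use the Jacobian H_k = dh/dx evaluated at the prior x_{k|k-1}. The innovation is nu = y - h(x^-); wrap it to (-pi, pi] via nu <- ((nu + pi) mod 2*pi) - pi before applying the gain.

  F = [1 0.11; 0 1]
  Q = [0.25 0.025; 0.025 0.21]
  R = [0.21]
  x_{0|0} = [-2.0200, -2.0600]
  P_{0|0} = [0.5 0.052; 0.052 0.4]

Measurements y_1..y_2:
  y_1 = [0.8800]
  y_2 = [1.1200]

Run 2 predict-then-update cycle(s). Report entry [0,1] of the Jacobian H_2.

step 1: x^-=[-2.2466, -2.0600]  P^-=[0.7663 0.1210; 0.1210 0.6100]  H_jac=[0.2217 -0.2418]  S=[0.2704]  K=[0.5202; -0.4463]  nu=[-3.0037]  x^+=[-3.8091, -0.7193]  P^+=[0.6931 0.1838; 0.1838 0.5561]
step 2: x^-=[-3.8883, -0.7193]  P^-=[0.9903 0.2700; 0.2700 0.7661]  H_jac=[0.0460 -0.2487]  S=[0.2533]  K=[-0.0852; -0.7031]  nu=[-2.2045]  x^+=[-3.7005, 0.8307]  P^+=[0.9884 0.2548; 0.2548 0.6409]

H_jac[0,1] = -0.2487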